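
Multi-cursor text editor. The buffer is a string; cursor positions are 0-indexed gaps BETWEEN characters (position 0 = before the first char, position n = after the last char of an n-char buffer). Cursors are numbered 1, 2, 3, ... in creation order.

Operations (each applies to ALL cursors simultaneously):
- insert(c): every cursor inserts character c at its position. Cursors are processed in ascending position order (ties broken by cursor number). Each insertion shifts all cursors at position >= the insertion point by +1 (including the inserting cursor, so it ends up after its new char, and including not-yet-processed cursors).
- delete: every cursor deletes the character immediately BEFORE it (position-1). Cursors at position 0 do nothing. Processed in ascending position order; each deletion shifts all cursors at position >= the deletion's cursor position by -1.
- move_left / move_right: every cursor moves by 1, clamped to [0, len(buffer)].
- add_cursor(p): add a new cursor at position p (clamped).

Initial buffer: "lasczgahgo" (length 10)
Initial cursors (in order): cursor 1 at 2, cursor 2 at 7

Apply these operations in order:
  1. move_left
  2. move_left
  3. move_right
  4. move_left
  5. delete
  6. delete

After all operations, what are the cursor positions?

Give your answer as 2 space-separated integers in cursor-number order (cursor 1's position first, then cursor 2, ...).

After op 1 (move_left): buffer="lasczgahgo" (len 10), cursors c1@1 c2@6, authorship ..........
After op 2 (move_left): buffer="lasczgahgo" (len 10), cursors c1@0 c2@5, authorship ..........
After op 3 (move_right): buffer="lasczgahgo" (len 10), cursors c1@1 c2@6, authorship ..........
After op 4 (move_left): buffer="lasczgahgo" (len 10), cursors c1@0 c2@5, authorship ..........
After op 5 (delete): buffer="lascgahgo" (len 9), cursors c1@0 c2@4, authorship .........
After op 6 (delete): buffer="lasgahgo" (len 8), cursors c1@0 c2@3, authorship ........

Answer: 0 3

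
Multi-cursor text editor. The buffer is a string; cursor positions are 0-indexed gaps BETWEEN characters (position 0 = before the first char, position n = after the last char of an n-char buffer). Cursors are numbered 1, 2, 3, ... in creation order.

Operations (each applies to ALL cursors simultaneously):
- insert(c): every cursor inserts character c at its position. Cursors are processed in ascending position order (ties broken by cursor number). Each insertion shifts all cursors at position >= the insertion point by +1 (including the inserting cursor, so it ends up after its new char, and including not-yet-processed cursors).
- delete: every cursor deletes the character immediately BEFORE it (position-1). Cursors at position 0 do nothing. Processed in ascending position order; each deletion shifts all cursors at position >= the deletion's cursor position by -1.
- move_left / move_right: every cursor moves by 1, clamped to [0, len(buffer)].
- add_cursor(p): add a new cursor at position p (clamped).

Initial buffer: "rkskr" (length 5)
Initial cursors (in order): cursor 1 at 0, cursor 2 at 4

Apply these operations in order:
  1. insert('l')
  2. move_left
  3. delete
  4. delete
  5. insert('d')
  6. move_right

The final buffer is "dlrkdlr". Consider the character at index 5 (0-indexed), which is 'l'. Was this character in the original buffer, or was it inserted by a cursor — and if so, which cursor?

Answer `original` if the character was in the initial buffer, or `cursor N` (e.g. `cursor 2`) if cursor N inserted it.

Answer: cursor 2

Derivation:
After op 1 (insert('l')): buffer="lrksklr" (len 7), cursors c1@1 c2@6, authorship 1....2.
After op 2 (move_left): buffer="lrksklr" (len 7), cursors c1@0 c2@5, authorship 1....2.
After op 3 (delete): buffer="lrkslr" (len 6), cursors c1@0 c2@4, authorship 1...2.
After op 4 (delete): buffer="lrklr" (len 5), cursors c1@0 c2@3, authorship 1..2.
After op 5 (insert('d')): buffer="dlrkdlr" (len 7), cursors c1@1 c2@5, authorship 11..22.
After op 6 (move_right): buffer="dlrkdlr" (len 7), cursors c1@2 c2@6, authorship 11..22.
Authorship (.=original, N=cursor N): 1 1 . . 2 2 .
Index 5: author = 2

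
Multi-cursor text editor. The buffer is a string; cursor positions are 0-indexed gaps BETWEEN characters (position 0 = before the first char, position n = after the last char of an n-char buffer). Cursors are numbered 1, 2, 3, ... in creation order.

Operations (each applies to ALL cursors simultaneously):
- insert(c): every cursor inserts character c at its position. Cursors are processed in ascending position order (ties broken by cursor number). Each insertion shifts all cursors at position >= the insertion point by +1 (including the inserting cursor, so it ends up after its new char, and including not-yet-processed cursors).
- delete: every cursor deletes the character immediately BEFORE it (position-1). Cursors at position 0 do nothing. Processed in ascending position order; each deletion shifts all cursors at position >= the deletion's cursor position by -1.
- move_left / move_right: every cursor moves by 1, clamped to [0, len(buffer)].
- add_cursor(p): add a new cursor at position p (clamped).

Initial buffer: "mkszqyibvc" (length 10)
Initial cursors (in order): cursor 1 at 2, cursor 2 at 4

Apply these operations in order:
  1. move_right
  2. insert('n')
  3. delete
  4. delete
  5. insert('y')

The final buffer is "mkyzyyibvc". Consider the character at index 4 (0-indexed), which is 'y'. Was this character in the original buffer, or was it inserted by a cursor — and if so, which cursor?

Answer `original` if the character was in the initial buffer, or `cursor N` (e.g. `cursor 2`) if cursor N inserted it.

After op 1 (move_right): buffer="mkszqyibvc" (len 10), cursors c1@3 c2@5, authorship ..........
After op 2 (insert('n')): buffer="mksnzqnyibvc" (len 12), cursors c1@4 c2@7, authorship ...1..2.....
After op 3 (delete): buffer="mkszqyibvc" (len 10), cursors c1@3 c2@5, authorship ..........
After op 4 (delete): buffer="mkzyibvc" (len 8), cursors c1@2 c2@3, authorship ........
After op 5 (insert('y')): buffer="mkyzyyibvc" (len 10), cursors c1@3 c2@5, authorship ..1.2.....
Authorship (.=original, N=cursor N): . . 1 . 2 . . . . .
Index 4: author = 2

Answer: cursor 2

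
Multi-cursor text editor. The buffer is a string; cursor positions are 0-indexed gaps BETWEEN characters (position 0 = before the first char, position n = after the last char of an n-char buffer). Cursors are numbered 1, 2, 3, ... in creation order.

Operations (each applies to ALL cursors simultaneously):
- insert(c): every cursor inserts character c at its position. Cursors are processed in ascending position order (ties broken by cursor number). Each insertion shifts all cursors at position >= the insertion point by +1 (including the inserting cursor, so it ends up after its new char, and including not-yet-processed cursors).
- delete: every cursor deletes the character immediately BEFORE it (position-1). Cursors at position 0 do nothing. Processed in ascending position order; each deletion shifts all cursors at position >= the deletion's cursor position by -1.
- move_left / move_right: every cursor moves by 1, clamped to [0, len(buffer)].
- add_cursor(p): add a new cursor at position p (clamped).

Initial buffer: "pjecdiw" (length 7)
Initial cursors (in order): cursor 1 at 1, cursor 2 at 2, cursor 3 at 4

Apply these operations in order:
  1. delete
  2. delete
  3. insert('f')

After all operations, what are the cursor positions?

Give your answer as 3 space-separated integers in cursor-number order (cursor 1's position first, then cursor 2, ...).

After op 1 (delete): buffer="ediw" (len 4), cursors c1@0 c2@0 c3@1, authorship ....
After op 2 (delete): buffer="diw" (len 3), cursors c1@0 c2@0 c3@0, authorship ...
After op 3 (insert('f')): buffer="fffdiw" (len 6), cursors c1@3 c2@3 c3@3, authorship 123...

Answer: 3 3 3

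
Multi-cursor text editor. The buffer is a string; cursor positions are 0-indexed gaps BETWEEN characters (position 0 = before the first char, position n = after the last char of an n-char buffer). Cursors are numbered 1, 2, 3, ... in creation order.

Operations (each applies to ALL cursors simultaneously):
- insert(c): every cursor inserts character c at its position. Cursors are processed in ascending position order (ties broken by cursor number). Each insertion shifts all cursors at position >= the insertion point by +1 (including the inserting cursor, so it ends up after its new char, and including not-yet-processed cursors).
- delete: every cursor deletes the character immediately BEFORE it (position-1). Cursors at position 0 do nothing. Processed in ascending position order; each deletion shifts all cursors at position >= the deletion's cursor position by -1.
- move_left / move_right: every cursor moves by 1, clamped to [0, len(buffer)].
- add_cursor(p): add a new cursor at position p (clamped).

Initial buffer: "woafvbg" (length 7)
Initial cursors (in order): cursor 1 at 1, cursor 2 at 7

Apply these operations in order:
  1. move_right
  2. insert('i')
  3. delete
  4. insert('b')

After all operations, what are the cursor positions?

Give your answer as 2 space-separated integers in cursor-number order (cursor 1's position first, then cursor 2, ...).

After op 1 (move_right): buffer="woafvbg" (len 7), cursors c1@2 c2@7, authorship .......
After op 2 (insert('i')): buffer="woiafvbgi" (len 9), cursors c1@3 c2@9, authorship ..1.....2
After op 3 (delete): buffer="woafvbg" (len 7), cursors c1@2 c2@7, authorship .......
After op 4 (insert('b')): buffer="wobafvbgb" (len 9), cursors c1@3 c2@9, authorship ..1.....2

Answer: 3 9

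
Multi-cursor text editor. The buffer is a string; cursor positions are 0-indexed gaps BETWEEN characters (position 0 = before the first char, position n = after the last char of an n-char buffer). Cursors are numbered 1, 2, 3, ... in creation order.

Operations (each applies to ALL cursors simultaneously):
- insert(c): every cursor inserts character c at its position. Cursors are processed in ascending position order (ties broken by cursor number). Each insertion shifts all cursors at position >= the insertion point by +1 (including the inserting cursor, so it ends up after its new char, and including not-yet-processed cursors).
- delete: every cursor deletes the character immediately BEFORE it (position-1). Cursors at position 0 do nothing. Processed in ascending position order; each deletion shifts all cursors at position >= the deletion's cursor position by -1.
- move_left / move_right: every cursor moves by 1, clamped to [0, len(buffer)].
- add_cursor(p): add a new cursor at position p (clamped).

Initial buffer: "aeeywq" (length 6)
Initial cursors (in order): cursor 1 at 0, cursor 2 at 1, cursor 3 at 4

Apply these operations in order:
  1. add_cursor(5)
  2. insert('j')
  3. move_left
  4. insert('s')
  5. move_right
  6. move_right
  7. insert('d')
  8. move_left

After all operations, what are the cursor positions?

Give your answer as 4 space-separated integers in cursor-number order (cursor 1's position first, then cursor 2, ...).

After op 1 (add_cursor(5)): buffer="aeeywq" (len 6), cursors c1@0 c2@1 c3@4 c4@5, authorship ......
After op 2 (insert('j')): buffer="jajeeyjwjq" (len 10), cursors c1@1 c2@3 c3@7 c4@9, authorship 1.2...3.4.
After op 3 (move_left): buffer="jajeeyjwjq" (len 10), cursors c1@0 c2@2 c3@6 c4@8, authorship 1.2...3.4.
After op 4 (insert('s')): buffer="sjasjeeysjwsjq" (len 14), cursors c1@1 c2@4 c3@9 c4@12, authorship 11.22...33.44.
After op 5 (move_right): buffer="sjasjeeysjwsjq" (len 14), cursors c1@2 c2@5 c3@10 c4@13, authorship 11.22...33.44.
After op 6 (move_right): buffer="sjasjeeysjwsjq" (len 14), cursors c1@3 c2@6 c3@11 c4@14, authorship 11.22...33.44.
After op 7 (insert('d')): buffer="sjadsjedeysjwdsjqd" (len 18), cursors c1@4 c2@8 c3@14 c4@18, authorship 11.122.2..33.344.4
After op 8 (move_left): buffer="sjadsjedeysjwdsjqd" (len 18), cursors c1@3 c2@7 c3@13 c4@17, authorship 11.122.2..33.344.4

Answer: 3 7 13 17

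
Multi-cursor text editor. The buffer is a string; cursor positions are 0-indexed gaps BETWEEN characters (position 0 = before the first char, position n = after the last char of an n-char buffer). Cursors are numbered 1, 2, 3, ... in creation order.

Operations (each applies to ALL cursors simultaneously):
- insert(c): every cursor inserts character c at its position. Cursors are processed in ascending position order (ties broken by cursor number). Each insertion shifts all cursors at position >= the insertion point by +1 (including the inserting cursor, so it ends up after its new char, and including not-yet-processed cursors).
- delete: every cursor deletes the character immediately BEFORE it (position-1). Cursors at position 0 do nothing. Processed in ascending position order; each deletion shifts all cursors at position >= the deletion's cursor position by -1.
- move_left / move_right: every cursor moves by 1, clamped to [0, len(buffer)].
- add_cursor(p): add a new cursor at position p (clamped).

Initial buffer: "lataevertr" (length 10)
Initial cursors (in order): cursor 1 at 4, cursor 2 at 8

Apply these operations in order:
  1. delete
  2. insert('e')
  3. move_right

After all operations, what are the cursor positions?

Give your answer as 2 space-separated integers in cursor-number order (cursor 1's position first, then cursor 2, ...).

Answer: 5 9

Derivation:
After op 1 (delete): buffer="latevetr" (len 8), cursors c1@3 c2@6, authorship ........
After op 2 (insert('e')): buffer="lateeveetr" (len 10), cursors c1@4 c2@8, authorship ...1...2..
After op 3 (move_right): buffer="lateeveetr" (len 10), cursors c1@5 c2@9, authorship ...1...2..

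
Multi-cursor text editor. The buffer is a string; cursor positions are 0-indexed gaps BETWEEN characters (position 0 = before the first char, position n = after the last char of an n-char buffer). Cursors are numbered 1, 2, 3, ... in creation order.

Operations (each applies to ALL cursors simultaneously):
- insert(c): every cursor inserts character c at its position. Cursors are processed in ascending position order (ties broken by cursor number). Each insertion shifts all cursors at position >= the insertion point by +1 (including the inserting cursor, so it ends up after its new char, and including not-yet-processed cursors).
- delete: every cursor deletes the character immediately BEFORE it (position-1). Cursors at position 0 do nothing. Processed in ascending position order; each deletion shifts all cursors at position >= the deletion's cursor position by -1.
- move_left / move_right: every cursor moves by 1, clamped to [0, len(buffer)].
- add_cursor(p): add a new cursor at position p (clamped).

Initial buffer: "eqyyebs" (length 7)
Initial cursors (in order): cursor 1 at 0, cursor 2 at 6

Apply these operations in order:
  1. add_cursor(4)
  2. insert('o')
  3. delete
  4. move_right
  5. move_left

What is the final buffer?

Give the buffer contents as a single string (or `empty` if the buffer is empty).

After op 1 (add_cursor(4)): buffer="eqyyebs" (len 7), cursors c1@0 c3@4 c2@6, authorship .......
After op 2 (insert('o')): buffer="oeqyyoebos" (len 10), cursors c1@1 c3@6 c2@9, authorship 1....3..2.
After op 3 (delete): buffer="eqyyebs" (len 7), cursors c1@0 c3@4 c2@6, authorship .......
After op 4 (move_right): buffer="eqyyebs" (len 7), cursors c1@1 c3@5 c2@7, authorship .......
After op 5 (move_left): buffer="eqyyebs" (len 7), cursors c1@0 c3@4 c2@6, authorship .......

Answer: eqyyebs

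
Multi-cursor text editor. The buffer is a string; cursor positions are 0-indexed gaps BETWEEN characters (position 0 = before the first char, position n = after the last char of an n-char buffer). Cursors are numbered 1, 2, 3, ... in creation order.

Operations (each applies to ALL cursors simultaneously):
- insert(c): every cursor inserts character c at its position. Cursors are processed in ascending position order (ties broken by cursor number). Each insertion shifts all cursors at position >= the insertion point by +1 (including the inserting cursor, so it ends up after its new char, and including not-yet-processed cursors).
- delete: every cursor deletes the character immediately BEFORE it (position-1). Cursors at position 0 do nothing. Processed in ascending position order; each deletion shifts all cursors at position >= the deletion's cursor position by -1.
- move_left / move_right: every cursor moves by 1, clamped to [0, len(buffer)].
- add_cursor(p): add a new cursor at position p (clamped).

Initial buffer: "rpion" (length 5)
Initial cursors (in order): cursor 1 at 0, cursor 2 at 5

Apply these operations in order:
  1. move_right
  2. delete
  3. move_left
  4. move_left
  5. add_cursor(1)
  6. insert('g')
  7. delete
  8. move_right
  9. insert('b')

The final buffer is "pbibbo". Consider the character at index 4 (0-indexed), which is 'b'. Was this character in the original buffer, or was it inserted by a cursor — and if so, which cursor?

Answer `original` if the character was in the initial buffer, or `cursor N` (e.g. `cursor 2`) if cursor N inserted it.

Answer: cursor 3

Derivation:
After op 1 (move_right): buffer="rpion" (len 5), cursors c1@1 c2@5, authorship .....
After op 2 (delete): buffer="pio" (len 3), cursors c1@0 c2@3, authorship ...
After op 3 (move_left): buffer="pio" (len 3), cursors c1@0 c2@2, authorship ...
After op 4 (move_left): buffer="pio" (len 3), cursors c1@0 c2@1, authorship ...
After op 5 (add_cursor(1)): buffer="pio" (len 3), cursors c1@0 c2@1 c3@1, authorship ...
After op 6 (insert('g')): buffer="gpggio" (len 6), cursors c1@1 c2@4 c3@4, authorship 1.23..
After op 7 (delete): buffer="pio" (len 3), cursors c1@0 c2@1 c3@1, authorship ...
After op 8 (move_right): buffer="pio" (len 3), cursors c1@1 c2@2 c3@2, authorship ...
After op 9 (insert('b')): buffer="pbibbo" (len 6), cursors c1@2 c2@5 c3@5, authorship .1.23.
Authorship (.=original, N=cursor N): . 1 . 2 3 .
Index 4: author = 3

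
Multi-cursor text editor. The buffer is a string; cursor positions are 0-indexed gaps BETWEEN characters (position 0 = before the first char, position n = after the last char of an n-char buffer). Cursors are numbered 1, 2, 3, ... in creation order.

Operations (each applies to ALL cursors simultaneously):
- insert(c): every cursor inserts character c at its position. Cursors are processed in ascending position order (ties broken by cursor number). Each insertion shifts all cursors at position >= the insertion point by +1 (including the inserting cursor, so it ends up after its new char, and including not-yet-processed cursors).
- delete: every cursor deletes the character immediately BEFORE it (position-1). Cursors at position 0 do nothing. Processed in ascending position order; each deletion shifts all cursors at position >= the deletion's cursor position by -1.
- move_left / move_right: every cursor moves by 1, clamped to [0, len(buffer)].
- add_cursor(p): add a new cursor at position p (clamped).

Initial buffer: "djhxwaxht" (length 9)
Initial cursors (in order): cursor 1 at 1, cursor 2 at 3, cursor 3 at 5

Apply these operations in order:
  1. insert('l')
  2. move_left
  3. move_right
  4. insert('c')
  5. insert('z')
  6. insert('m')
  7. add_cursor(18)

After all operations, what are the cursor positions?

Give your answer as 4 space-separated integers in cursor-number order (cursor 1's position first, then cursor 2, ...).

Answer: 5 11 17 18

Derivation:
After op 1 (insert('l')): buffer="dljhlxwlaxht" (len 12), cursors c1@2 c2@5 c3@8, authorship .1..2..3....
After op 2 (move_left): buffer="dljhlxwlaxht" (len 12), cursors c1@1 c2@4 c3@7, authorship .1..2..3....
After op 3 (move_right): buffer="dljhlxwlaxht" (len 12), cursors c1@2 c2@5 c3@8, authorship .1..2..3....
After op 4 (insert('c')): buffer="dlcjhlcxwlcaxht" (len 15), cursors c1@3 c2@7 c3@11, authorship .11..22..33....
After op 5 (insert('z')): buffer="dlczjhlczxwlczaxht" (len 18), cursors c1@4 c2@9 c3@14, authorship .111..222..333....
After op 6 (insert('m')): buffer="dlczmjhlczmxwlczmaxht" (len 21), cursors c1@5 c2@11 c3@17, authorship .1111..2222..3333....
After op 7 (add_cursor(18)): buffer="dlczmjhlczmxwlczmaxht" (len 21), cursors c1@5 c2@11 c3@17 c4@18, authorship .1111..2222..3333....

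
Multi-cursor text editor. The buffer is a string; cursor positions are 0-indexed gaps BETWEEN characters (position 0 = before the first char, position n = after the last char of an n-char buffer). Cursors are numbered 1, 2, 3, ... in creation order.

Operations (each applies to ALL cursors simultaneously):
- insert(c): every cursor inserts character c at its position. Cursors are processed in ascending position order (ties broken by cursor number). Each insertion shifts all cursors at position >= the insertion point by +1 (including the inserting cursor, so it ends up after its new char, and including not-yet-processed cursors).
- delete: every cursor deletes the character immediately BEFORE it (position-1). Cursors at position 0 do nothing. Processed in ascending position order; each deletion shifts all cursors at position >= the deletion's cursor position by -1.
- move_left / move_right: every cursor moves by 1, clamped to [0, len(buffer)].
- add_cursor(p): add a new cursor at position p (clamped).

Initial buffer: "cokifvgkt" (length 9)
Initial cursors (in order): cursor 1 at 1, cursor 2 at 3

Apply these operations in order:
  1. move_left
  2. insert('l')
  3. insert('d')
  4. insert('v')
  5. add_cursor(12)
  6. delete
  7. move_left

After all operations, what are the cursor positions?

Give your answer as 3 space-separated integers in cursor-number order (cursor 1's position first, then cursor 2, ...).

Answer: 1 5 8

Derivation:
After op 1 (move_left): buffer="cokifvgkt" (len 9), cursors c1@0 c2@2, authorship .........
After op 2 (insert('l')): buffer="lcolkifvgkt" (len 11), cursors c1@1 c2@4, authorship 1..2.......
After op 3 (insert('d')): buffer="ldcoldkifvgkt" (len 13), cursors c1@2 c2@6, authorship 11..22.......
After op 4 (insert('v')): buffer="ldvcoldvkifvgkt" (len 15), cursors c1@3 c2@8, authorship 111..222.......
After op 5 (add_cursor(12)): buffer="ldvcoldvkifvgkt" (len 15), cursors c1@3 c2@8 c3@12, authorship 111..222.......
After op 6 (delete): buffer="ldcoldkifgkt" (len 12), cursors c1@2 c2@6 c3@9, authorship 11..22......
After op 7 (move_left): buffer="ldcoldkifgkt" (len 12), cursors c1@1 c2@5 c3@8, authorship 11..22......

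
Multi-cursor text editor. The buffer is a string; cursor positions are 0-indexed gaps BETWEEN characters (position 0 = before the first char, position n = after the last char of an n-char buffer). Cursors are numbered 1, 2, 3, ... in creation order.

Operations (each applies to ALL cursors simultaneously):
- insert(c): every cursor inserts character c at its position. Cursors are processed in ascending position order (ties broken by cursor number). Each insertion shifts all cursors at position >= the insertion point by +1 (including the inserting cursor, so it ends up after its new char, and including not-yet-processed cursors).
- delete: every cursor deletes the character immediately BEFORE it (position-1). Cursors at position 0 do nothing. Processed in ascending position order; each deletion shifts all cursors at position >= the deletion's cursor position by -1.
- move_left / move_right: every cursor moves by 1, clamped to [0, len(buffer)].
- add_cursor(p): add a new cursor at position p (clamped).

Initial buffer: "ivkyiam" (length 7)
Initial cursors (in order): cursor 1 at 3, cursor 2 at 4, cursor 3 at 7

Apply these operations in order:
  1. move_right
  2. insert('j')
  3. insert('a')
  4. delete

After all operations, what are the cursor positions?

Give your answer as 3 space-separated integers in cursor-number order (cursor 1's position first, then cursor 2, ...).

Answer: 5 7 10

Derivation:
After op 1 (move_right): buffer="ivkyiam" (len 7), cursors c1@4 c2@5 c3@7, authorship .......
After op 2 (insert('j')): buffer="ivkyjijamj" (len 10), cursors c1@5 c2@7 c3@10, authorship ....1.2..3
After op 3 (insert('a')): buffer="ivkyjaijaamja" (len 13), cursors c1@6 c2@9 c3@13, authorship ....11.22..33
After op 4 (delete): buffer="ivkyjijamj" (len 10), cursors c1@5 c2@7 c3@10, authorship ....1.2..3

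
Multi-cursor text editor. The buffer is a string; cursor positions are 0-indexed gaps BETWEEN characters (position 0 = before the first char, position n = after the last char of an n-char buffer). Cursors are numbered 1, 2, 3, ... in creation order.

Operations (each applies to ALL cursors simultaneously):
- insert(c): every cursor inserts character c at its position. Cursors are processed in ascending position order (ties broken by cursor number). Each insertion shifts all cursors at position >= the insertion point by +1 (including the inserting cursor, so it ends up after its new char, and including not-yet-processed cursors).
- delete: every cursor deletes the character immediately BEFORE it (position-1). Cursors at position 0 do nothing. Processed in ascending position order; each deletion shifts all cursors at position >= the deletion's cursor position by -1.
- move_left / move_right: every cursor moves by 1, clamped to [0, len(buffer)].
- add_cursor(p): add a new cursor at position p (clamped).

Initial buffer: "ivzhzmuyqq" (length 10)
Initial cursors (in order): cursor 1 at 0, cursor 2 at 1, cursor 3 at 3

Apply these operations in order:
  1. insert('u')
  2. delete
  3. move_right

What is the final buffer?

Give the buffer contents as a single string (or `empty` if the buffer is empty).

Answer: ivzhzmuyqq

Derivation:
After op 1 (insert('u')): buffer="uiuvzuhzmuyqq" (len 13), cursors c1@1 c2@3 c3@6, authorship 1.2..3.......
After op 2 (delete): buffer="ivzhzmuyqq" (len 10), cursors c1@0 c2@1 c3@3, authorship ..........
After op 3 (move_right): buffer="ivzhzmuyqq" (len 10), cursors c1@1 c2@2 c3@4, authorship ..........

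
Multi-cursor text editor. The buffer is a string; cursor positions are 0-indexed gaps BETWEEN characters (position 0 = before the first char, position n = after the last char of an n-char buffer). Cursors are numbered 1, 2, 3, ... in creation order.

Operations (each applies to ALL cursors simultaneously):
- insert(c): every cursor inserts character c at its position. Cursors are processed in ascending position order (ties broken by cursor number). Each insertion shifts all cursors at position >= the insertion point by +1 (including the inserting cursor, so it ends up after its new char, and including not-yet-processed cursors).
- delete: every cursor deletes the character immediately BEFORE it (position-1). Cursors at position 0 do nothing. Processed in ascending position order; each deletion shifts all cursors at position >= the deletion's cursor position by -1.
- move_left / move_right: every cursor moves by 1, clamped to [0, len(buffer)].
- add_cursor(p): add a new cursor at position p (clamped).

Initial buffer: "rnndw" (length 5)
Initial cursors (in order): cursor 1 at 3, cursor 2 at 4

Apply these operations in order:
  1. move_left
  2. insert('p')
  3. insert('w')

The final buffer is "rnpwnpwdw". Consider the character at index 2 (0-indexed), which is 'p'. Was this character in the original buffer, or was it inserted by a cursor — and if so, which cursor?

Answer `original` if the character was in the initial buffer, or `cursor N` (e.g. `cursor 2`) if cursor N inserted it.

Answer: cursor 1

Derivation:
After op 1 (move_left): buffer="rnndw" (len 5), cursors c1@2 c2@3, authorship .....
After op 2 (insert('p')): buffer="rnpnpdw" (len 7), cursors c1@3 c2@5, authorship ..1.2..
After op 3 (insert('w')): buffer="rnpwnpwdw" (len 9), cursors c1@4 c2@7, authorship ..11.22..
Authorship (.=original, N=cursor N): . . 1 1 . 2 2 . .
Index 2: author = 1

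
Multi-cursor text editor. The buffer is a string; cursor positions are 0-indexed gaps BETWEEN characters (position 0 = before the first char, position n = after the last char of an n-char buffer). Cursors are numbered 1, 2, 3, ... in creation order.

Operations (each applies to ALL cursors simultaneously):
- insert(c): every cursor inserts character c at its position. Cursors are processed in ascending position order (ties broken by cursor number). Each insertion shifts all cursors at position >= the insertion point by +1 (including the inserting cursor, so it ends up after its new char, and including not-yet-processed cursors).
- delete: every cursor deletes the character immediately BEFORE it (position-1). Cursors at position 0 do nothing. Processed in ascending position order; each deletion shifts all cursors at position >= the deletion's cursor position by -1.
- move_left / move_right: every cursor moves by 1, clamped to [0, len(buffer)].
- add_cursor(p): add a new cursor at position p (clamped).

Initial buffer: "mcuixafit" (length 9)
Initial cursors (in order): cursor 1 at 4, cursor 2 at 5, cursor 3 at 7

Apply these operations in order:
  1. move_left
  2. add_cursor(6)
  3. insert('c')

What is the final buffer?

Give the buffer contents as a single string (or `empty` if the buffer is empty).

Answer: mcucicxaccfit

Derivation:
After op 1 (move_left): buffer="mcuixafit" (len 9), cursors c1@3 c2@4 c3@6, authorship .........
After op 2 (add_cursor(6)): buffer="mcuixafit" (len 9), cursors c1@3 c2@4 c3@6 c4@6, authorship .........
After op 3 (insert('c')): buffer="mcucicxaccfit" (len 13), cursors c1@4 c2@6 c3@10 c4@10, authorship ...1.2..34...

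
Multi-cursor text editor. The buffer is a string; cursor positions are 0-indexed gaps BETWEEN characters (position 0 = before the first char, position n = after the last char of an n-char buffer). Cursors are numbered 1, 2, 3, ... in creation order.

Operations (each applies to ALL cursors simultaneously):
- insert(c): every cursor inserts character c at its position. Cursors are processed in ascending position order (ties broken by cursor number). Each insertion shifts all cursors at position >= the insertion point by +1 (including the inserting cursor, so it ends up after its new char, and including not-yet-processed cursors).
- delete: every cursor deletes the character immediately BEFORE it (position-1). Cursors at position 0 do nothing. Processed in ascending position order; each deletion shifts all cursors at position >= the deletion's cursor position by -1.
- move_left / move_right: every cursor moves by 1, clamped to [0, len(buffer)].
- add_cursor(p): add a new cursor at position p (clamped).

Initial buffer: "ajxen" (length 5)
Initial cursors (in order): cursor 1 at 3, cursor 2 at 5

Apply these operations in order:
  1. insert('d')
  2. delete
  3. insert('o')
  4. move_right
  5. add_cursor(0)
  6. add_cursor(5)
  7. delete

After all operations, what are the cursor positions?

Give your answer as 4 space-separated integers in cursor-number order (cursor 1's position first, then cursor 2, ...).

Answer: 3 4 0 3

Derivation:
After op 1 (insert('d')): buffer="ajxdend" (len 7), cursors c1@4 c2@7, authorship ...1..2
After op 2 (delete): buffer="ajxen" (len 5), cursors c1@3 c2@5, authorship .....
After op 3 (insert('o')): buffer="ajxoeno" (len 7), cursors c1@4 c2@7, authorship ...1..2
After op 4 (move_right): buffer="ajxoeno" (len 7), cursors c1@5 c2@7, authorship ...1..2
After op 5 (add_cursor(0)): buffer="ajxoeno" (len 7), cursors c3@0 c1@5 c2@7, authorship ...1..2
After op 6 (add_cursor(5)): buffer="ajxoeno" (len 7), cursors c3@0 c1@5 c4@5 c2@7, authorship ...1..2
After op 7 (delete): buffer="ajxn" (len 4), cursors c3@0 c1@3 c4@3 c2@4, authorship ....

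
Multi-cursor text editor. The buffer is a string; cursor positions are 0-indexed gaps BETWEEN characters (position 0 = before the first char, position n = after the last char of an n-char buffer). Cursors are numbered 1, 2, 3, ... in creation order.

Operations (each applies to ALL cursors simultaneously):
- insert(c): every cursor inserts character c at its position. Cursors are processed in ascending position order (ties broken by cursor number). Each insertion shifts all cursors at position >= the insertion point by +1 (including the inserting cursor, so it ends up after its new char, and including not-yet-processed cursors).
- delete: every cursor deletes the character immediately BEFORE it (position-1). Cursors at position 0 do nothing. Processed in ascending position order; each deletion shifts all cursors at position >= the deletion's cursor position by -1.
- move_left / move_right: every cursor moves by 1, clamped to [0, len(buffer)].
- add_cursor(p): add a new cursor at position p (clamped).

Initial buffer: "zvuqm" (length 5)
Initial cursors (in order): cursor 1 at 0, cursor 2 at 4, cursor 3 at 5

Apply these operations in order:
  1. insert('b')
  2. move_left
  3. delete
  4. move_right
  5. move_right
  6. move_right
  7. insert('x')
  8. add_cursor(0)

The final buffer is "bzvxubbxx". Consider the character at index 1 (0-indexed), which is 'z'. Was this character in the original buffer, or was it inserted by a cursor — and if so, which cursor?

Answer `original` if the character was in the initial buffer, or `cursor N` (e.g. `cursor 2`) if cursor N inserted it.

After op 1 (insert('b')): buffer="bzvuqbmb" (len 8), cursors c1@1 c2@6 c3@8, authorship 1....2.3
After op 2 (move_left): buffer="bzvuqbmb" (len 8), cursors c1@0 c2@5 c3@7, authorship 1....2.3
After op 3 (delete): buffer="bzvubb" (len 6), cursors c1@0 c2@4 c3@5, authorship 1...23
After op 4 (move_right): buffer="bzvubb" (len 6), cursors c1@1 c2@5 c3@6, authorship 1...23
After op 5 (move_right): buffer="bzvubb" (len 6), cursors c1@2 c2@6 c3@6, authorship 1...23
After op 6 (move_right): buffer="bzvubb" (len 6), cursors c1@3 c2@6 c3@6, authorship 1...23
After op 7 (insert('x')): buffer="bzvxubbxx" (len 9), cursors c1@4 c2@9 c3@9, authorship 1..1.2323
After op 8 (add_cursor(0)): buffer="bzvxubbxx" (len 9), cursors c4@0 c1@4 c2@9 c3@9, authorship 1..1.2323
Authorship (.=original, N=cursor N): 1 . . 1 . 2 3 2 3
Index 1: author = original

Answer: original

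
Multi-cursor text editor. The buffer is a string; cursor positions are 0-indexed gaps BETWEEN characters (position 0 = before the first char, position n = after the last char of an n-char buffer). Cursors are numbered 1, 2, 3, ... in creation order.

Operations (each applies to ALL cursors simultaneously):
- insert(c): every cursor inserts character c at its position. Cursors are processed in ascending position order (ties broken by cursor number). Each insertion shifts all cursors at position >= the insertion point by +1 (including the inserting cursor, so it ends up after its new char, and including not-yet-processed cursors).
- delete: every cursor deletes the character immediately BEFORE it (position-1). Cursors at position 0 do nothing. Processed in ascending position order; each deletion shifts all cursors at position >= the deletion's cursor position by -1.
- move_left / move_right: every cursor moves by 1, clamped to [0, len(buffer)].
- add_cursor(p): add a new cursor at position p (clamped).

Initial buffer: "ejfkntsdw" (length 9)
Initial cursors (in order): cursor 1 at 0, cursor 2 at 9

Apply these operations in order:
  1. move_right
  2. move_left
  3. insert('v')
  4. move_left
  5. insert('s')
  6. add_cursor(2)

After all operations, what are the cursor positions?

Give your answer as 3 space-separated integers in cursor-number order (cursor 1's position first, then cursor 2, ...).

After op 1 (move_right): buffer="ejfkntsdw" (len 9), cursors c1@1 c2@9, authorship .........
After op 2 (move_left): buffer="ejfkntsdw" (len 9), cursors c1@0 c2@8, authorship .........
After op 3 (insert('v')): buffer="vejfkntsdvw" (len 11), cursors c1@1 c2@10, authorship 1........2.
After op 4 (move_left): buffer="vejfkntsdvw" (len 11), cursors c1@0 c2@9, authorship 1........2.
After op 5 (insert('s')): buffer="svejfkntsdsvw" (len 13), cursors c1@1 c2@11, authorship 11........22.
After op 6 (add_cursor(2)): buffer="svejfkntsdsvw" (len 13), cursors c1@1 c3@2 c2@11, authorship 11........22.

Answer: 1 11 2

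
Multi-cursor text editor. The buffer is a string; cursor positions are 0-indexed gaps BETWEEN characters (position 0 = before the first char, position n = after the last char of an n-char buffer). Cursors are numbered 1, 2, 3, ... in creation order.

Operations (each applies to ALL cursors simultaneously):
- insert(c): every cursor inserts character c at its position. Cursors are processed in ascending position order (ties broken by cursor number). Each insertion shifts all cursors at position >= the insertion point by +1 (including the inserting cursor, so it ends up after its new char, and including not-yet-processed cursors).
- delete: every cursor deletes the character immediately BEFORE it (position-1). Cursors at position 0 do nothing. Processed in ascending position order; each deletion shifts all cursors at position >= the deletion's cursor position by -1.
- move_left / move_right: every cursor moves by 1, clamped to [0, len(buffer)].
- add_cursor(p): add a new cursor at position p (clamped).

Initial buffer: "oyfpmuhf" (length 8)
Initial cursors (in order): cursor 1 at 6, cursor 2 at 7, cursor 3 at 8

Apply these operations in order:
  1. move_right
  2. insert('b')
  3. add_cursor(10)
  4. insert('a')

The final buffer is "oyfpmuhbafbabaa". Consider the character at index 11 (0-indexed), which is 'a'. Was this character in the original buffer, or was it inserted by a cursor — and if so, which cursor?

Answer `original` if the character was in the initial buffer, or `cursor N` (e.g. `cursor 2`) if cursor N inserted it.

After op 1 (move_right): buffer="oyfpmuhf" (len 8), cursors c1@7 c2@8 c3@8, authorship ........
After op 2 (insert('b')): buffer="oyfpmuhbfbb" (len 11), cursors c1@8 c2@11 c3@11, authorship .......1.23
After op 3 (add_cursor(10)): buffer="oyfpmuhbfbb" (len 11), cursors c1@8 c4@10 c2@11 c3@11, authorship .......1.23
After op 4 (insert('a')): buffer="oyfpmuhbafbabaa" (len 15), cursors c1@9 c4@12 c2@15 c3@15, authorship .......11.24323
Authorship (.=original, N=cursor N): . . . . . . . 1 1 . 2 4 3 2 3
Index 11: author = 4

Answer: cursor 4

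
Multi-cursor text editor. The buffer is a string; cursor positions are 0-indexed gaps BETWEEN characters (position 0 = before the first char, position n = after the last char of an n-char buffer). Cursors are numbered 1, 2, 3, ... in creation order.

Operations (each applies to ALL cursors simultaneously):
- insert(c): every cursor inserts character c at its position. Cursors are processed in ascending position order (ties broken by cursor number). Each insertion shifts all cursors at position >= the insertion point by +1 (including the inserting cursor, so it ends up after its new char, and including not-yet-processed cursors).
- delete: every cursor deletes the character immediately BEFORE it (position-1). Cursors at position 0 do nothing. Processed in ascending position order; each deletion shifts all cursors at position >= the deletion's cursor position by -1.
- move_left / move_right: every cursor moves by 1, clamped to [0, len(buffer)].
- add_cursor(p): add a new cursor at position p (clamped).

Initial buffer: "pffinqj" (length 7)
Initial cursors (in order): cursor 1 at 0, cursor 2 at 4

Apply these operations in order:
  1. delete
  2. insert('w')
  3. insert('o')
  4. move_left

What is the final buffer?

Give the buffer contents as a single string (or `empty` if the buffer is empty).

Answer: wopffwonqj

Derivation:
After op 1 (delete): buffer="pffnqj" (len 6), cursors c1@0 c2@3, authorship ......
After op 2 (insert('w')): buffer="wpffwnqj" (len 8), cursors c1@1 c2@5, authorship 1...2...
After op 3 (insert('o')): buffer="wopffwonqj" (len 10), cursors c1@2 c2@7, authorship 11...22...
After op 4 (move_left): buffer="wopffwonqj" (len 10), cursors c1@1 c2@6, authorship 11...22...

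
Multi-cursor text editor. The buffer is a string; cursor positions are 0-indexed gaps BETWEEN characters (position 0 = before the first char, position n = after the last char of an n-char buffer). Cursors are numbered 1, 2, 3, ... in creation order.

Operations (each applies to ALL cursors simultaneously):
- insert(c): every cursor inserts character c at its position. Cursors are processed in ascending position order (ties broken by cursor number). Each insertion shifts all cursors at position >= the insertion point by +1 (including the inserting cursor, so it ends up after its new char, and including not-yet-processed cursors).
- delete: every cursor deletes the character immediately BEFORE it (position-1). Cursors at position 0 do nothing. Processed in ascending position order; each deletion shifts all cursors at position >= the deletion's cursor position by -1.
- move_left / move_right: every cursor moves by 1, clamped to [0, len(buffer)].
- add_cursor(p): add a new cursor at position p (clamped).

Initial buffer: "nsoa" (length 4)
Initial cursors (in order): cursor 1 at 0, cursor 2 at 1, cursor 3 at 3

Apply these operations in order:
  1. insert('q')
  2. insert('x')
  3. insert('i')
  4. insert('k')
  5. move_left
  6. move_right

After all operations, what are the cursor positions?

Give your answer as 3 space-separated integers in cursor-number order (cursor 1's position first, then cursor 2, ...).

After op 1 (insert('q')): buffer="qnqsoqa" (len 7), cursors c1@1 c2@3 c3@6, authorship 1.2..3.
After op 2 (insert('x')): buffer="qxnqxsoqxa" (len 10), cursors c1@2 c2@5 c3@9, authorship 11.22..33.
After op 3 (insert('i')): buffer="qxinqxisoqxia" (len 13), cursors c1@3 c2@7 c3@12, authorship 111.222..333.
After op 4 (insert('k')): buffer="qxiknqxiksoqxika" (len 16), cursors c1@4 c2@9 c3@15, authorship 1111.2222..3333.
After op 5 (move_left): buffer="qxiknqxiksoqxika" (len 16), cursors c1@3 c2@8 c3@14, authorship 1111.2222..3333.
After op 6 (move_right): buffer="qxiknqxiksoqxika" (len 16), cursors c1@4 c2@9 c3@15, authorship 1111.2222..3333.

Answer: 4 9 15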